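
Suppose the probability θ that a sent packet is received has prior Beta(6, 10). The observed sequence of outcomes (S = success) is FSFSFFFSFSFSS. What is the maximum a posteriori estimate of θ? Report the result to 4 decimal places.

θ̂_MAP = 0.4074

Prior: Beta(6, 10).
Data: 6 successes in 13 trials (from the sequence). The binomial likelihood contributes θ^6(1−θ)^7, so the posterior is Beta(6+6, 10+7) = Beta(12, 17).
For Beta(a, b) with a, b > 1 the mode is (a−1)/(a+b−2) = 11/27 ≈ 0.4074.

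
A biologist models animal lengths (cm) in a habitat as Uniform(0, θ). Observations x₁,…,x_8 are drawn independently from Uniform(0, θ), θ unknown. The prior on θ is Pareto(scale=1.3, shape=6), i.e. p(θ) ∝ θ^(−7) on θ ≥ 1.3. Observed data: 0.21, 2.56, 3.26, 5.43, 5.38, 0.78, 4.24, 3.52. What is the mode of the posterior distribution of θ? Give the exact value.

The Uniform(0, θ) likelihood is θ^(−n) for θ ≥ max(xᵢ), zero otherwise. Here max(xᵢ) = 5.43.
Posterior ∝ θ^(−7) · θ^(−8) = θ^(−15) on θ ≥ max(1.3, 5.43) = 5.43.
This density is strictly decreasing in θ, so the posterior mode lies at the lower boundary of the support.

θ̂_MAP = 5.43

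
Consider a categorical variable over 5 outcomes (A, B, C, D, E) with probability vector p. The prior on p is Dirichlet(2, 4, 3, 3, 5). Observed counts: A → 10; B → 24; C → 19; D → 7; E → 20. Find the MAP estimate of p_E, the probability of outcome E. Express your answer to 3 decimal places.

The posterior is Dirichlet(αᵢ + nᵢ) = Dirichlet(12, 28, 22, 10, 25).
For a Dirichlet(a₁,…,a_K) with all aᵢ > 1, the mode has j-th component (aⱼ − 1)/(Σaᵢ − K).
Here Σaᵢ = 97 and K = 5, so p_E = (25 − 1)/(97 − 5) = 24/92 ≈ 0.261.

MAP estimate of p_E = 0.261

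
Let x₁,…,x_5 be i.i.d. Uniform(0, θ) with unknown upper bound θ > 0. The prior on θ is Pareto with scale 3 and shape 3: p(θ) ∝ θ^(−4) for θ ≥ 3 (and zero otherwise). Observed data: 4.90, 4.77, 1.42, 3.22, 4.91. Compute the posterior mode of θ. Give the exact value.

θ̂_MAP = 4.91

The Uniform(0, θ) likelihood is θ^(−n) for θ ≥ max(xᵢ), zero otherwise. Here max(xᵢ) = 4.91.
Posterior ∝ θ^(−4) · θ^(−5) = θ^(−9) on θ ≥ max(3, 4.91) = 4.91.
This density is strictly decreasing in θ, so the posterior mode lies at the lower boundary of the support.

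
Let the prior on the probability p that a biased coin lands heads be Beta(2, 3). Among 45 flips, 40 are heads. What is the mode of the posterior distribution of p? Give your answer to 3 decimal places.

p̂_MAP = 0.854

Prior: Beta(2, 3).
Data: 40 successes in 45 trials. The binomial likelihood contributes p^40(1−p)^5, so the posterior is Beta(2+40, 3+5) = Beta(42, 8).
For Beta(a, b) with a, b > 1 the mode is (a−1)/(a+b−2) = 41/48 ≈ 0.854.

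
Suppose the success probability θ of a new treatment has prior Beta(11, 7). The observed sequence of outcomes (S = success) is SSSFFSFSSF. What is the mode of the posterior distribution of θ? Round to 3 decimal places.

θ̂_MAP = 0.615

Prior: Beta(11, 7).
Data: 6 successes in 10 trials (from the sequence). The binomial likelihood contributes θ^6(1−θ)^4, so the posterior is Beta(11+6, 7+4) = Beta(17, 11).
For Beta(a, b) with a, b > 1 the mode is (a−1)/(a+b−2) = 16/26 ≈ 0.615.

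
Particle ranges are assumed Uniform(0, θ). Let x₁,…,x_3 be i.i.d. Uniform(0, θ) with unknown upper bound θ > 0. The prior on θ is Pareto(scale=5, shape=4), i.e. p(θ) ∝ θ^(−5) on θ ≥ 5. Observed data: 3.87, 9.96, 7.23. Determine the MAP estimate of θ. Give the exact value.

The Uniform(0, θ) likelihood is θ^(−n) for θ ≥ max(xᵢ), zero otherwise. Here max(xᵢ) = 9.96.
Posterior ∝ θ^(−5) · θ^(−3) = θ^(−8) on θ ≥ max(5, 9.96) = 9.96.
This density is strictly decreasing in θ, so the posterior mode lies at the lower boundary of the support.

θ̂_MAP = 9.96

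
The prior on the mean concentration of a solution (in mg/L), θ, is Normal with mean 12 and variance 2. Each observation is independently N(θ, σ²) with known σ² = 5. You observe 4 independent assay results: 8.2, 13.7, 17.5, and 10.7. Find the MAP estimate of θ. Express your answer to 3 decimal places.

θ̂_MAP = 12.323

n = 4; x̄ = (8.2 + 13.7 + 17.5 + 10.7)/4 = 50.1/4 = 12.525.
For a Normal prior and Normal likelihood with known variance, the posterior is Normal; its mode equals its mean, the precision-weighted average.
Prior precision 1/σ₀² = 1/2 = 0.5; data precision n/σ² = 4/5 = 0.8.
θ̂ = (0.5·12 + 0.8·12.525) / (0.5 + 0.8) = 16.02/1.3 = 801/65 ≈ 12.323.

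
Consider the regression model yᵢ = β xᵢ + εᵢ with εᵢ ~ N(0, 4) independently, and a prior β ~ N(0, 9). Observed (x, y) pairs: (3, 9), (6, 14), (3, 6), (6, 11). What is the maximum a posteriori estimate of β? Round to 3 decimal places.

β̂_MAP = 2.156

log p(β | y) = −Σ(yᵢ − βxᵢ)²/(2·4) − β²/(2·9) + const.
Setting the derivative to zero: Σxᵢ(yᵢ − βxᵢ)/4 − β/9 = 0, so β = Σxᵢyᵢ / (Σxᵢ² + σ²/τ²).
Σxᵢyᵢ = 3·9 + 6·14 + 3·6 + 6·11 = 195; Σxᵢ² = 90; σ²/τ² = 4/9.
β̂_MAP = 195 / (90 + 4/9) = 195/(814/9) = 1755/814 ≈ 2.156.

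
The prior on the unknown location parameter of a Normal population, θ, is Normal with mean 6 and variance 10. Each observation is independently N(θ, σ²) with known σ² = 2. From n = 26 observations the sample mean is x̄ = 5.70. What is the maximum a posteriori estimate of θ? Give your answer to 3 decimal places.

n = 26, x̄ = 5.70.
For a Normal prior and Normal likelihood with known variance, the posterior is Normal; its mode equals its mean, the precision-weighted average.
Prior precision 1/σ₀² = 1/10 = 0.1; data precision n/σ² = 26/2 = 13.
θ̂ = (0.1·6 + 13·5.7) / (0.1 + 13) = 74.7/13.1 = 747/131 ≈ 5.702.

θ̂_MAP = 5.702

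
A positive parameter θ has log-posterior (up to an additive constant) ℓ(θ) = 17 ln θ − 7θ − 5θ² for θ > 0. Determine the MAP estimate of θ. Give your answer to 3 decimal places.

ℓ'(θ) = 17/θ − 7 − 10θ. Setting this to zero and multiplying by θ: 10θ² + 7θ − 17 = 0.
θ = (−7 + √(7² + 4·10·17)) / (2·10) = (−7 + √729) / 20 = (−7 + 27)/20 = 1.
ℓ''(θ) = −17/θ² − 10 < 0, confirming a maximum.

θ̂_MAP = 1.000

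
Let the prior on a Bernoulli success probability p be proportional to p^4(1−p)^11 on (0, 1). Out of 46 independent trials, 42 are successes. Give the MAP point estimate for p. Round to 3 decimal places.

The prior density ∝ p^4(1−p)^11 is the kernel of Beta(5, 12).
Data: 42 successes in 46 trials. The binomial likelihood contributes p^42(1−p)^4, so the posterior is Beta(5+42, 12+4) = Beta(47, 16).
For Beta(a, b) with a, b > 1 the mode is (a−1)/(a+b−2) = 46/61 ≈ 0.754.

p̂_MAP = 0.754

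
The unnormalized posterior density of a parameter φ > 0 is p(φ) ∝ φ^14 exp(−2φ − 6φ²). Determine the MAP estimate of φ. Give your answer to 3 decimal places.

φ̂_MAP = 1.000

ℓ'(φ) = 14/φ − 2 − 12φ. Setting this to zero and multiplying by φ: 12φ² + 2φ − 14 = 0.
φ = (−2 + √(2² + 4·12·14)) / (2·12) = (−2 + √676) / 24 = (−2 + 26)/24 = 1.
ℓ''(φ) = −14/φ² − 12 < 0, confirming a maximum.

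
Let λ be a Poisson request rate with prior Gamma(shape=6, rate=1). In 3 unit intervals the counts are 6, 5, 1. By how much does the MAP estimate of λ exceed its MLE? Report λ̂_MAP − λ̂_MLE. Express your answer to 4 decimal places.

Σxᵢ = 12. Posterior is Gamma(18, 4); MAP = (18−1)/4 = 17/4 ≈ 4.25000.
MLE = x̄ = 12/3 ≈ 4.00000.
Difference = 17/4 − 12/3 = 1/4 ≈ 0.2500.

MAP − MLE = 0.2500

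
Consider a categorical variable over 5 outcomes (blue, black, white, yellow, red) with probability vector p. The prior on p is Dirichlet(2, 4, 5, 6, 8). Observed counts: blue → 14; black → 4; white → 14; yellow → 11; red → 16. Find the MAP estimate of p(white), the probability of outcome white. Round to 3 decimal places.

MAP estimate of p(white) = 0.228

The posterior is Dirichlet(αᵢ + nᵢ) = Dirichlet(16, 8, 19, 17, 24).
For a Dirichlet(a₁,…,a_K) with all aᵢ > 1, the mode has j-th component (aⱼ − 1)/(Σaᵢ − K).
Here Σaᵢ = 84 and K = 5, so p(white) = (19 − 1)/(84 − 5) = 18/79 ≈ 0.228.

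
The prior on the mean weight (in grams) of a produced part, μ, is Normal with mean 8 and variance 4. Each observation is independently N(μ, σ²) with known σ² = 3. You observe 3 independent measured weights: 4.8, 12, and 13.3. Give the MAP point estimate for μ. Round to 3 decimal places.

μ̂_MAP = 9.627

n = 3; x̄ = (4.8 + 12 + 13.3)/3 = 30.1/3 = 301/30 ≈ 10.0333.
For a Normal prior and Normal likelihood with known variance, the posterior is Normal; its mode equals its mean, the precision-weighted average.
Prior precision 1/σ₀² = 1/4 = 0.25; data precision n/σ² = 3/3 = 1.
μ̂ = (0.25·8 + 1·(301/30)) / (0.25 + 1) = (361/30)/1.25 = 722/75 ≈ 9.627.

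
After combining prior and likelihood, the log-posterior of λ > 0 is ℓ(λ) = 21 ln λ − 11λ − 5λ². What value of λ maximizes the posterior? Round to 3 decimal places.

ℓ'(λ) = 21/λ − 11 − 10λ. Setting this to zero and multiplying by λ: 10λ² + 11λ − 21 = 0.
λ = (−11 + √(11² + 4·10·21)) / (2·10) = (−11 + √961) / 20 = (−11 + 31)/20 = 1.
ℓ''(λ) = −21/λ² − 10 < 0, confirming a maximum.

λ̂_MAP = 1.000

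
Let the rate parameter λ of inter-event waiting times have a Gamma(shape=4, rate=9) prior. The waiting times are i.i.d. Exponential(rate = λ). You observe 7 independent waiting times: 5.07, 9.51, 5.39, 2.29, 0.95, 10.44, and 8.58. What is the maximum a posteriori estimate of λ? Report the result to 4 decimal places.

The Exponential(rate=λ) likelihood is ∝ λ^n e^(−λΣtᵢ). Here n = 7 and Σtᵢ = 5.07 + 9.51 + 5.39 + 2.29 + 0.95 + 10.44 + 8.58 = 42.23.
Posterior ∝ λ^3e^(−9λ) · λ^7e^(−42.23λ) = λ^10e^(−51.23λ), i.e. Gamma(11, 51.23).
Mode = (a−1)/b = 10/51.23 ≈ 0.1952.

λ̂_MAP = 0.1952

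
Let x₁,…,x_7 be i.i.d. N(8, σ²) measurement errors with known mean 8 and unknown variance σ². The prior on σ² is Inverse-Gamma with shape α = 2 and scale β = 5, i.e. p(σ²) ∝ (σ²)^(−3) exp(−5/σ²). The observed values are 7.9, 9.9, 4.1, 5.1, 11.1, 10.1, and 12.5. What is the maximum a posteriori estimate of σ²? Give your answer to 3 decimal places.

Sum of squared deviations about the known mean: SS = (7.9−8)² + (9.9−8)² + (4.1−8)² + (5.1−8)² + (11.1−8)² + (10.1−8)² + (12.5−8)² = 61.51.
The Normal likelihood contributes (σ²)^(−n/2) exp(−SS/(2σ²)), so the posterior is Inverse-Gamma(α + n/2, β + SS/2) = Inverse-Gamma(5.5, 35.755).
The mode of Inverse-Gamma(a, b) is b/(a+1) = 35.755/6.5 ≈ 5.501.

σ̂²_MAP = 5.501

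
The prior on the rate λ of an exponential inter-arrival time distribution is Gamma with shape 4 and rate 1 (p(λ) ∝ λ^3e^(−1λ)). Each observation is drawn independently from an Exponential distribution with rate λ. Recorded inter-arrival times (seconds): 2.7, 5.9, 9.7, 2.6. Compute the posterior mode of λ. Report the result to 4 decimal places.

The Exponential(rate=λ) likelihood is ∝ λ^n e^(−λΣtᵢ). Here n = 4 and Σtᵢ = 2.7 + 5.9 + 9.7 + 2.6 = 20.9.
Posterior ∝ λ^3e^(−1λ) · λ^4e^(−20.9λ) = λ^7e^(−21.9λ), i.e. Gamma(8, 21.9).
Mode = (a−1)/b = 7/21.9 ≈ 0.3196.

λ̂_MAP = 0.3196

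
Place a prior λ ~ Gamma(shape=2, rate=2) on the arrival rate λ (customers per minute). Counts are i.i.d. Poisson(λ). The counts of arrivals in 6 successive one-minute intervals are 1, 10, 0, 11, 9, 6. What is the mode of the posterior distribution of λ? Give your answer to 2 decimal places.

λ̂_MAP = 4.75

Σxᵢ = 1+10+0+11+9+6 = 37, with n = 6.
Posterior ∝ λe^(−2λ) · λ^37e^(−6λ) = λ^38e^(−8λ), i.e. Gamma(shape=39, rate=8).
The mode of a Gamma(a, b) with a ≥ 1 (shape–rate) is (a−1)/b = 38/8 ≈ 4.75.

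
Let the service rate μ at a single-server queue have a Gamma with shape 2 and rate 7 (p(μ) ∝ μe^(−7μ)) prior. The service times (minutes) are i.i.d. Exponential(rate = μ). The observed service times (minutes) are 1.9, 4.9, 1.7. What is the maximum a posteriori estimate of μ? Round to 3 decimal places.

μ̂_MAP = 0.258

The Exponential(rate=μ) likelihood is ∝ μ^n e^(−μΣtᵢ). Here n = 3 and Σtᵢ = 1.9 + 4.9 + 1.7 = 8.5.
Posterior ∝ μe^(−7μ) · μ^3e^(−8.5μ) = μ^4e^(−15.5μ), i.e. Gamma(5, 15.5).
Mode = (a−1)/b = 4/15.5 ≈ 0.258.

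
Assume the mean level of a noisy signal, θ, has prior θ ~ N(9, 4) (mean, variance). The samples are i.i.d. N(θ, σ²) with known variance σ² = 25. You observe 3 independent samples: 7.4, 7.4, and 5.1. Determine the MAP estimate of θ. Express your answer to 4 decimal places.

n = 3; x̄ = (7.4 + 7.4 + 5.1)/3 = 19.9/3 = 199/30 ≈ 6.6333.
For a Normal prior and Normal likelihood with known variance, the posterior is Normal; its mode equals its mean, the precision-weighted average.
Prior precision 1/σ₀² = 1/4 = 0.25; data precision n/σ² = 3/25 = 0.12.
θ̂ = (0.25·9 + 0.12·(199/30)) / (0.25 + 0.12) = 3.046/0.37 = 1523/185 ≈ 8.2324.

θ̂_MAP = 8.2324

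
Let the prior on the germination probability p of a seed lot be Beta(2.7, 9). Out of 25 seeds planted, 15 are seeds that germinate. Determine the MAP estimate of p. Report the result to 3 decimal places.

Prior: Beta(2.7, 9).
Data: 15 successes in 25 trials. The binomial likelihood contributes p^15(1−p)^10, so the posterior is Beta(2.7+15, 9+10) = Beta(17.7, 19).
For Beta(a, b) with a, b > 1 the mode is (a−1)/(a+b−2) = 16.7/34.7 ≈ 0.481.

p̂_MAP = 0.481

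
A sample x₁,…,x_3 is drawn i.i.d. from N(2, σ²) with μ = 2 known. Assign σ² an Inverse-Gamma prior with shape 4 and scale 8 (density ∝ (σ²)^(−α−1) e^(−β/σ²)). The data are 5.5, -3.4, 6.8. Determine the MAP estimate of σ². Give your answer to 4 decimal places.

σ̂²_MAP = 6.1885

Sum of squared deviations about the known mean: SS = (5.5−2)² + (-3.4−2)² + (6.8−2)² = 64.45.
The Normal likelihood contributes (σ²)^(−n/2) exp(−SS/(2σ²)), so the posterior is Inverse-Gamma(α + n/2, β + SS/2) = Inverse-Gamma(5.5, 40.225).
The mode of Inverse-Gamma(a, b) is b/(a+1) = 40.225/6.5 ≈ 6.1885.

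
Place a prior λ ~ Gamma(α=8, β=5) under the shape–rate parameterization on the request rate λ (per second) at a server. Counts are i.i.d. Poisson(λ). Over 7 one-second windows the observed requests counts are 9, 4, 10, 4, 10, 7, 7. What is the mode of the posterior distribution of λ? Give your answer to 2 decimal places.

Σxᵢ = 9+4+10+4+10+7+7 = 51, with n = 7.
Posterior ∝ λ^7e^(−5λ) · λ^51e^(−7λ) = λ^58e^(−12λ), i.e. Gamma(shape=59, rate=12).
The mode of a Gamma(a, b) with a ≥ 1 (shape–rate) is (a−1)/b = 58/12 ≈ 4.83.

λ̂_MAP = 4.83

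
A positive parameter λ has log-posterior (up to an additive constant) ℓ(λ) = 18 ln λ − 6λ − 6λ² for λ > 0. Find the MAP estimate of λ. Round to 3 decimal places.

ℓ'(λ) = 18/λ − 6 − 12λ. Setting this to zero and multiplying by λ: 12λ² + 6λ − 18 = 0.
λ = (−6 + √(6² + 4·12·18)) / (2·12) = (−6 + √900) / 24 = (−6 + 30)/24 = 1.
ℓ''(λ) = −18/λ² − 12 < 0, confirming a maximum.

λ̂_MAP = 1.000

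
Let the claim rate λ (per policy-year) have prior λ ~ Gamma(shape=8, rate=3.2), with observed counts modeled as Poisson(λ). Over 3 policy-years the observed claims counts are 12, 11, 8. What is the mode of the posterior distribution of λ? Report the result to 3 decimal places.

λ̂_MAP = 6.129

Σxᵢ = 12+11+8 = 31, with n = 3.
Posterior ∝ λ^7e^(−3.2λ) · λ^31e^(−3λ) = λ^38e^(−6.2λ), i.e. Gamma(shape=39, rate=6.2).
The mode of a Gamma(a, b) with a ≥ 1 (shape–rate) is (a−1)/b = 38/6.2 ≈ 6.129.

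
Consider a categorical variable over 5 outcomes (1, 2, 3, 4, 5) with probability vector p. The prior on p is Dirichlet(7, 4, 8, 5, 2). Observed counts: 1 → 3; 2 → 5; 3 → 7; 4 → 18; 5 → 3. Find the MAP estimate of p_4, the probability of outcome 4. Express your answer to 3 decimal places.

MAP estimate: 0.386

The posterior is Dirichlet(αᵢ + nᵢ) = Dirichlet(10, 9, 15, 23, 5).
For a Dirichlet(a₁,…,a_K) with all aᵢ > 1, the mode has j-th component (aⱼ − 1)/(Σaᵢ − K).
Here Σaᵢ = 62 and K = 5, so p_4 = (23 − 1)/(62 − 5) = 22/57 ≈ 0.386.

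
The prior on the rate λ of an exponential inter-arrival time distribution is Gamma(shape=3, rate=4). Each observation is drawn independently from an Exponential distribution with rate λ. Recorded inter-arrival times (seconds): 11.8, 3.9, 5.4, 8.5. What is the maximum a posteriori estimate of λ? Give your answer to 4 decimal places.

λ̂_MAP = 0.1786

The Exponential(rate=λ) likelihood is ∝ λ^n e^(−λΣtᵢ). Here n = 4 and Σtᵢ = 11.8 + 3.9 + 5.4 + 8.5 = 29.6.
Posterior ∝ λ^2e^(−4λ) · λ^4e^(−29.6λ) = λ^6e^(−33.6λ), i.e. Gamma(7, 33.6).
Mode = (a−1)/b = 6/33.6 ≈ 0.1786.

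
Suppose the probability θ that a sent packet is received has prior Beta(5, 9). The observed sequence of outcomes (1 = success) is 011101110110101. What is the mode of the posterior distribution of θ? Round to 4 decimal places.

θ̂_MAP = 0.5185

Prior: Beta(5, 9).
Data: 10 successes in 15 trials (from the sequence). The binomial likelihood contributes θ^10(1−θ)^5, so the posterior is Beta(5+10, 9+5) = Beta(15, 14).
For Beta(a, b) with a, b > 1 the mode is (a−1)/(a+b−2) = 14/27 ≈ 0.5185.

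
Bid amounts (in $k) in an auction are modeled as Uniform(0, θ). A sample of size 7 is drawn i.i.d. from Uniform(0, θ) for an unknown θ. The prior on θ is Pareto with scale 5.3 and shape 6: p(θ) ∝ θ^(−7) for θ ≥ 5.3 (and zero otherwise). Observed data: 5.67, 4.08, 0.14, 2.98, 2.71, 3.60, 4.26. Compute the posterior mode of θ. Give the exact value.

The Uniform(0, θ) likelihood is θ^(−n) for θ ≥ max(xᵢ), zero otherwise. Here max(xᵢ) = 5.67.
Posterior ∝ θ^(−7) · θ^(−7) = θ^(−14) on θ ≥ max(5.3, 5.67) = 5.67.
This density is strictly decreasing in θ, so the posterior mode lies at the lower boundary of the support.

θ̂_MAP = 5.67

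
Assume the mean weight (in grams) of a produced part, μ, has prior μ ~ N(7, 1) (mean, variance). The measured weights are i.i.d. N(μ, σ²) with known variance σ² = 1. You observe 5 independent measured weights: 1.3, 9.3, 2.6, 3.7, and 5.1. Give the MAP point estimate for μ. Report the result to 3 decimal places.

n = 5; x̄ = (1.3 + 9.3 + 2.6 + 3.7 + 5.1)/5 = 22/5 = 4.4.
For a Normal prior and Normal likelihood with known variance, the posterior is Normal; its mode equals its mean, the precision-weighted average.
Prior precision 1/σ₀² = 1/1 = 1; data precision n/σ² = 5/1 = 5.
μ̂ = (1·7 + 5·4.4) / (1 + 5) = 29/6 ≈ 4.833.

μ̂_MAP = 4.833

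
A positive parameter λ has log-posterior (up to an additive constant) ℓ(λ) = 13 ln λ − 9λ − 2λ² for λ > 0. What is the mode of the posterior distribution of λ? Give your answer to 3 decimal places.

λ̂_MAP = 1.000

ℓ'(λ) = 13/λ − 9 − 4λ. Setting this to zero and multiplying by λ: 4λ² + 9λ − 13 = 0.
λ = (−9 + √(9² + 4·4·13)) / (2·4) = (−9 + √289) / 8 = (−9 + 17)/8 = 1.
ℓ''(λ) = −13/λ² − 4 < 0, confirming a maximum.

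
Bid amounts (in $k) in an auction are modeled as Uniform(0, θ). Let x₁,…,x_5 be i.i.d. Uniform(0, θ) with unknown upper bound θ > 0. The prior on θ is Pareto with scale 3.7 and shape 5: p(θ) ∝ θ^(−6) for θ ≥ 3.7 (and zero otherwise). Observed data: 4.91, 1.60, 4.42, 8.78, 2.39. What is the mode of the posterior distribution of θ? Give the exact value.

The Uniform(0, θ) likelihood is θ^(−n) for θ ≥ max(xᵢ), zero otherwise. Here max(xᵢ) = 8.78.
Posterior ∝ θ^(−6) · θ^(−5) = θ^(−11) on θ ≥ max(3.7, 8.78) = 8.78.
This density is strictly decreasing in θ, so the posterior mode lies at the lower boundary of the support.

θ̂_MAP = 8.78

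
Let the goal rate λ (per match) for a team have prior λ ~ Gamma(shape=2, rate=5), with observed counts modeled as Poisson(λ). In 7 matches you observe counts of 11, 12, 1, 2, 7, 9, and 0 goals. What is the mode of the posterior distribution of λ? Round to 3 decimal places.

λ̂_MAP = 3.583

Σxᵢ = 11+12+1+2+7+9+0 = 42, with n = 7.
Posterior ∝ λe^(−5λ) · λ^42e^(−7λ) = λ^43e^(−12λ), i.e. Gamma(shape=44, rate=12).
The mode of a Gamma(a, b) with a ≥ 1 (shape–rate) is (a−1)/b = 43/12 ≈ 3.583.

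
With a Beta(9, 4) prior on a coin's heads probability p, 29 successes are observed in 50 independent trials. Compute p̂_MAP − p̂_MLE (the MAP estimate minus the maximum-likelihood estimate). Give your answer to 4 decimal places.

Posterior is Beta(38, 25); MAP = (38−1)/(63−2) = 37/61 ≈ 0.60656.
MLE ignores the prior: p̂_MLE = k/n = 29/50 ≈ 0.58000.
Difference = 37/61 − 29/50 = 81/3050 ≈ 0.0266.

MAP − MLE = 0.0266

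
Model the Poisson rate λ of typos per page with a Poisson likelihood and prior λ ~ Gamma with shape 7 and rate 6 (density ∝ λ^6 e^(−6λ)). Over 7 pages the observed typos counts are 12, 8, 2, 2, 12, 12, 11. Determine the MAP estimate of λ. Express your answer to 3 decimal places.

λ̂_MAP = 5.000

Σxᵢ = 12+8+2+2+12+12+11 = 59, with n = 7.
Posterior ∝ λ^6e^(−6λ) · λ^59e^(−7λ) = λ^65e^(−13λ), i.e. Gamma(shape=66, rate=13).
The mode of a Gamma(a, b) with a ≥ 1 (shape–rate) is (a−1)/b = 65/13 ≈ 5.000.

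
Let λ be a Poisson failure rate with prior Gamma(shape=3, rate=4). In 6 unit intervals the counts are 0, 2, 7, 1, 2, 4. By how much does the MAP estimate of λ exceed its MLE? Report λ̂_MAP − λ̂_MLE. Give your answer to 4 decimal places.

MAP − MLE = -0.8667

Σxᵢ = 16. Posterior is Gamma(19, 10); MAP = (19−1)/10 = 18/10 ≈ 1.80000.
MLE = x̄ = 16/6 ≈ 2.66667.
Difference = 18/10 − 16/6 = -13/15 ≈ -0.8667.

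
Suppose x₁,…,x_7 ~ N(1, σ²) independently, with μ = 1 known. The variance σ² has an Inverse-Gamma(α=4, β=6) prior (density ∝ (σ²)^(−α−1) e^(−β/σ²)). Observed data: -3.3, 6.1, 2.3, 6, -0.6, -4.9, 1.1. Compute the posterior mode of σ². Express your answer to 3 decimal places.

σ̂²_MAP = 7.092

Sum of squared deviations about the known mean: SS = (-3.3−1)² + (6.1−1)² + (2.3−1)² + (6−1)² + (-0.6−1)² + (-4.9−1)² + (1.1−1)² = 108.57.
The Normal likelihood contributes (σ²)^(−n/2) exp(−SS/(2σ²)), so the posterior is Inverse-Gamma(α + n/2, β + SS/2) = Inverse-Gamma(7.5, 60.285).
The mode of Inverse-Gamma(a, b) is b/(a+1) = 60.285/8.5 ≈ 7.092.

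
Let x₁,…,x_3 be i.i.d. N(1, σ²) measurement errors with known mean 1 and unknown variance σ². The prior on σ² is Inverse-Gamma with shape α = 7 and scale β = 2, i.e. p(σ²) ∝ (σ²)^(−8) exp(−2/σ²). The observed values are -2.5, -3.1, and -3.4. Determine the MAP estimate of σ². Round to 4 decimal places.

σ̂²_MAP = 2.7589

Sum of squared deviations about the known mean: SS = (-2.5−1)² + (-3.1−1)² + (-3.4−1)² = 48.42.
The Normal likelihood contributes (σ²)^(−n/2) exp(−SS/(2σ²)), so the posterior is Inverse-Gamma(α + n/2, β + SS/2) = Inverse-Gamma(8.5, 26.21).
The mode of Inverse-Gamma(a, b) is b/(a+1) = 26.21/9.5 ≈ 2.7589.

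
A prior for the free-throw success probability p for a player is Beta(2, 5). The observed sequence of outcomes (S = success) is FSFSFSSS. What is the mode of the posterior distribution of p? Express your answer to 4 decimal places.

p̂_MAP = 0.4615

Prior: Beta(2, 5).
Data: 5 successes in 8 trials (from the sequence). The binomial likelihood contributes p^5(1−p)^3, so the posterior is Beta(2+5, 5+3) = Beta(7, 8).
For Beta(a, b) with a, b > 1 the mode is (a−1)/(a+b−2) = 6/13 ≈ 0.4615.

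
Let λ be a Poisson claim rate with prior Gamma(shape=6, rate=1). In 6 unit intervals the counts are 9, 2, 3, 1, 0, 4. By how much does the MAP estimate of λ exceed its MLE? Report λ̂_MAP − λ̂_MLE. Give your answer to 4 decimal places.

Σxᵢ = 19. Posterior is Gamma(25, 7); MAP = (25−1)/7 = 24/7 ≈ 3.42857.
MLE = x̄ = 19/6 ≈ 3.16667.
Difference = 24/7 − 19/6 = 11/42 ≈ 0.2619.

MAP − MLE = 0.2619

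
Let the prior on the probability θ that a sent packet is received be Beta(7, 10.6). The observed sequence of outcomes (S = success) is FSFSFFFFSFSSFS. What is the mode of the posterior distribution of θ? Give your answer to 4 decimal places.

θ̂_MAP = 0.4054

Prior: Beta(7, 10.6).
Data: 6 successes in 14 trials (from the sequence). The binomial likelihood contributes θ^6(1−θ)^8, so the posterior is Beta(7+6, 10.6+8) = Beta(13, 18.6).
For Beta(a, b) with a, b > 1 the mode is (a−1)/(a+b−2) = 12/29.6 ≈ 0.4054.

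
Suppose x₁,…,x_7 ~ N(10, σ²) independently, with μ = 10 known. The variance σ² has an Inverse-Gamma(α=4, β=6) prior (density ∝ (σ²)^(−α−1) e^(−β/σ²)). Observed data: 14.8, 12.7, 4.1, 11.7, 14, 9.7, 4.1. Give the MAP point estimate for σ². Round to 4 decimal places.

Sum of squared deviations about the known mean: SS = (14.8−10)² + (12.7−10)² + (4.1−10)² + (11.7−10)² + (14−10)² + (9.7−10)² + (4.1−10)² = 118.93.
The Normal likelihood contributes (σ²)^(−n/2) exp(−SS/(2σ²)), so the posterior is Inverse-Gamma(α + n/2, β + SS/2) = Inverse-Gamma(7.5, 65.465).
The mode of Inverse-Gamma(a, b) is b/(a+1) = 65.465/8.5 ≈ 7.7018.

σ̂²_MAP = 7.7018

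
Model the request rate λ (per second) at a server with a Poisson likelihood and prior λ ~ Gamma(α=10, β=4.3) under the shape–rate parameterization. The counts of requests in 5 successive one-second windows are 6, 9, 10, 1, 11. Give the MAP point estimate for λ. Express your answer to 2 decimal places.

λ̂_MAP = 4.95

Σxᵢ = 6+9+10+1+11 = 37, with n = 5.
Posterior ∝ λ^9e^(−4.3λ) · λ^37e^(−5λ) = λ^46e^(−9.3λ), i.e. Gamma(shape=47, rate=9.3).
The mode of a Gamma(a, b) with a ≥ 1 (shape–rate) is (a−1)/b = 46/9.3 ≈ 4.95.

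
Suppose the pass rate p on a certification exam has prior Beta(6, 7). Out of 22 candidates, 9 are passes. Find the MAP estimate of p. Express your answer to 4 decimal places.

p̂_MAP = 0.4242

Prior: Beta(6, 7).
Data: 9 successes in 22 trials. The binomial likelihood contributes p^9(1−p)^13, so the posterior is Beta(6+9, 7+13) = Beta(15, 20).
For Beta(a, b) with a, b > 1 the mode is (a−1)/(a+b−2) = 14/33 ≈ 0.4242.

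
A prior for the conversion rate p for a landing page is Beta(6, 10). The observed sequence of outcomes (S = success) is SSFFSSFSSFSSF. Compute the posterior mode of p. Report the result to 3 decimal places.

Prior: Beta(6, 10).
Data: 8 successes in 13 trials (from the sequence). The binomial likelihood contributes p^8(1−p)^5, so the posterior is Beta(6+8, 10+5) = Beta(14, 15).
For Beta(a, b) with a, b > 1 the mode is (a−1)/(a+b−2) = 13/27 ≈ 0.481.

p̂_MAP = 0.481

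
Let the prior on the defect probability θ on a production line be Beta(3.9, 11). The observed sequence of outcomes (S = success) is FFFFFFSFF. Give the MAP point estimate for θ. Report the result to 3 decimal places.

Prior: Beta(3.9, 11).
Data: 1 success in 9 trials (from the sequence). The binomial likelihood contributes θ(1−θ)^8, so the posterior is Beta(3.9+1, 11+8) = Beta(4.9, 19).
For Beta(a, b) with a, b > 1 the mode is (a−1)/(a+b−2) = 3.9/21.9 ≈ 0.178.

θ̂_MAP = 0.178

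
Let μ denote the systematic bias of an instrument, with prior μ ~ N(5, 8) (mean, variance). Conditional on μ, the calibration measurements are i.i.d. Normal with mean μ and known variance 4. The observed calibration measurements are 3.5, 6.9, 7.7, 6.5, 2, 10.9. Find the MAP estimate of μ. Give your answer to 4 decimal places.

μ̂_MAP = 6.1538

n = 6; x̄ = (3.5 + 6.9 + 7.7 + 6.5 + 2 + 10.9)/6 = 37.5/6 = 6.25.
For a Normal prior and Normal likelihood with known variance, the posterior is Normal; its mode equals its mean, the precision-weighted average.
Prior precision 1/σ₀² = 1/8 = 0.125; data precision n/σ² = 6/4 = 1.5.
μ̂ = (0.125·5 + 1.5·6.25) / (0.125 + 1.5) = 10/1.625 = 80/13 ≈ 6.1538.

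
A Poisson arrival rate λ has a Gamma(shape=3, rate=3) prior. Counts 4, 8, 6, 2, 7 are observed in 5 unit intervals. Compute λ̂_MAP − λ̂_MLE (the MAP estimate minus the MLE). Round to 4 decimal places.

MAP − MLE = -1.7750

Σxᵢ = 27. Posterior is Gamma(30, 8); MAP = (30−1)/8 = 29/8 ≈ 3.62500.
MLE = x̄ = 27/5 ≈ 5.40000.
Difference = 29/8 − 27/5 = -71/40 ≈ -1.7750.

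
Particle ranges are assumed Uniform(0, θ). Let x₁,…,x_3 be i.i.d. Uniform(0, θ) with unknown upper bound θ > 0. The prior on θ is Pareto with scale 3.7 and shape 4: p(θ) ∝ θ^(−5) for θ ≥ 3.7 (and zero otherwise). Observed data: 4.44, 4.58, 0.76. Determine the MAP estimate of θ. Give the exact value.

θ̂_MAP = 4.58

The Uniform(0, θ) likelihood is θ^(−n) for θ ≥ max(xᵢ), zero otherwise. Here max(xᵢ) = 4.58.
Posterior ∝ θ^(−5) · θ^(−3) = θ^(−8) on θ ≥ max(3.7, 4.58) = 4.58.
This density is strictly decreasing in θ, so the posterior mode lies at the lower boundary of the support.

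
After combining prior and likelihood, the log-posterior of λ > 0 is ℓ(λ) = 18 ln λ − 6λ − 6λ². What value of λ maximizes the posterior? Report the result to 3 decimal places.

ℓ'(λ) = 18/λ − 6 − 12λ. Setting this to zero and multiplying by λ: 12λ² + 6λ − 18 = 0.
λ = (−6 + √(6² + 4·12·18)) / (2·12) = (−6 + √900) / 24 = (−6 + 30)/24 = 1.
ℓ''(λ) = −18/λ² − 12 < 0, confirming a maximum.

λ̂_MAP = 1.000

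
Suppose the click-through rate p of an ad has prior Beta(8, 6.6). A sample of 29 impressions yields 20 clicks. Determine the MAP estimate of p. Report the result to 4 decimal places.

p̂_MAP = 0.6490

Prior: Beta(8, 6.6).
Data: 20 successes in 29 trials. The binomial likelihood contributes p^20(1−p)^9, so the posterior is Beta(8+20, 6.6+9) = Beta(28, 15.6).
For Beta(a, b) with a, b > 1 the mode is (a−1)/(a+b−2) = 27/41.6 ≈ 0.6490.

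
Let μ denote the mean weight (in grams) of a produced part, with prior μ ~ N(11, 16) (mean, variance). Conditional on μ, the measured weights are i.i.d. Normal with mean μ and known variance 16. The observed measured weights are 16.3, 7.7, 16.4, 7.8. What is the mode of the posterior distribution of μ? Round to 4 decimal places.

n = 4; x̄ = (16.3 + 7.7 + 16.4 + 7.8)/4 = 48.2/4 = 12.05.
For a Normal prior and Normal likelihood with known variance, the posterior is Normal; its mode equals its mean, the precision-weighted average.
Prior precision 1/σ₀² = 1/16 = 0.0625; data precision n/σ² = 4/16 = 0.25.
μ̂ = (0.0625·11 + 0.25·12.05) / (0.0625 + 0.25) = 3.7/0.3125 = 11.8400.

μ̂_MAP = 11.8400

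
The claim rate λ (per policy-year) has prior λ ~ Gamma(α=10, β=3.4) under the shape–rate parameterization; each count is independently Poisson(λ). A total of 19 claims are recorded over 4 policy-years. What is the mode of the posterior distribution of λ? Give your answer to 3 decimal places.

λ̂_MAP = 3.784

Σxᵢ = 19, n = 4.
Posterior ∝ λ^9e^(−3.4λ) · λ^19e^(−4λ) = λ^28e^(−7.4λ), i.e. Gamma(shape=29, rate=7.4).
The mode of a Gamma(a, b) with a ≥ 1 (shape–rate) is (a−1)/b = 28/7.4 ≈ 3.784.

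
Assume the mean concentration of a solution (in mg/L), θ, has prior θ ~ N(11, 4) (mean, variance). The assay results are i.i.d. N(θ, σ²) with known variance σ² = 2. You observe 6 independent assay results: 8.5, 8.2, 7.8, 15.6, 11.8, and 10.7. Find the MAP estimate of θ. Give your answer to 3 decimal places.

n = 6; x̄ = (8.5 + 8.2 + 7.8 + 15.6 + 11.8 + 10.7)/6 = 62.6/6 = 313/30 ≈ 10.4333.
For a Normal prior and Normal likelihood with known variance, the posterior is Normal; its mode equals its mean, the precision-weighted average.
Prior precision 1/σ₀² = 1/4 = 0.25; data precision n/σ² = 6/2 = 3.
θ̂ = (0.25·11 + 3·(313/30)) / (0.25 + 3) = 34.05/3.25 = 681/65 ≈ 10.477.

θ̂_MAP = 10.477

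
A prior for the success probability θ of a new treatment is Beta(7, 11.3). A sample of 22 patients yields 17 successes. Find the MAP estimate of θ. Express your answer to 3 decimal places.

Prior: Beta(7, 11.3).
Data: 17 successes in 22 trials. The binomial likelihood contributes θ^17(1−θ)^5, so the posterior is Beta(7+17, 11.3+5) = Beta(24, 16.3).
For Beta(a, b) with a, b > 1 the mode is (a−1)/(a+b−2) = 23/38.3 ≈ 0.601.

θ̂_MAP = 0.601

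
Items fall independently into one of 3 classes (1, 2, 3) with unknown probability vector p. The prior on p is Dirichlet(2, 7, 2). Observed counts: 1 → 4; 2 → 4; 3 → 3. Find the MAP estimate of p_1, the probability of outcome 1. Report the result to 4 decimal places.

The posterior is Dirichlet(αᵢ + nᵢ) = Dirichlet(6, 11, 5).
For a Dirichlet(a₁,…,a_K) with all aᵢ > 1, the mode has j-th component (aⱼ − 1)/(Σaᵢ − K).
Here Σaᵢ = 22 and K = 3, so p_1 = (6 − 1)/(22 − 3) = 5/19 ≈ 0.2632.

MAP estimate: 0.2632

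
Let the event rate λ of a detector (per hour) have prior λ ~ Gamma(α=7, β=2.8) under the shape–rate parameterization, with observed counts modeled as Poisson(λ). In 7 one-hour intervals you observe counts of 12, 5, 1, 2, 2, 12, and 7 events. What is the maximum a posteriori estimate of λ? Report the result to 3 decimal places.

λ̂_MAP = 4.796

Σxᵢ = 12+5+1+2+2+12+7 = 41, with n = 7.
Posterior ∝ λ^6e^(−2.8λ) · λ^41e^(−7λ) = λ^47e^(−9.8λ), i.e. Gamma(shape=48, rate=9.8).
The mode of a Gamma(a, b) with a ≥ 1 (shape–rate) is (a−1)/b = 47/9.8 ≈ 4.796.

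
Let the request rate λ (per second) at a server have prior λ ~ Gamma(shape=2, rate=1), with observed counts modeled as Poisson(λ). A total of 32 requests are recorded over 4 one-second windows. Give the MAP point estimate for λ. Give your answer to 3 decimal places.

λ̂_MAP = 6.600

Σxᵢ = 32, n = 4.
Posterior ∝ λe^(−1λ) · λ^32e^(−4λ) = λ^33e^(−5λ), i.e. Gamma(shape=34, rate=5).
The mode of a Gamma(a, b) with a ≥ 1 (shape–rate) is (a−1)/b = 33/5 ≈ 6.600.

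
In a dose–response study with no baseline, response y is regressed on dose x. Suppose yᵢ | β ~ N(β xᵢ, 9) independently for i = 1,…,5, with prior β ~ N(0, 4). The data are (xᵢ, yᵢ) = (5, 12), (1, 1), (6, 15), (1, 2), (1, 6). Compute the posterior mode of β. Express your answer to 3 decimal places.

β̂_MAP = 2.400

log p(β | y) = −Σ(yᵢ − βxᵢ)²/(2·9) − β²/(2·4) + const.
Setting the derivative to zero: Σxᵢ(yᵢ − βxᵢ)/9 − β/4 = 0, so β = Σxᵢyᵢ / (Σxᵢ² + σ²/τ²).
Σxᵢyᵢ = 5·12 + 1·1 + 6·15 + 1·2 + 1·6 = 159; Σxᵢ² = 64; σ²/τ² = 2.25.
β̂_MAP = 159 / (64 + 2.25) = 159/66.25 ≈ 2.400.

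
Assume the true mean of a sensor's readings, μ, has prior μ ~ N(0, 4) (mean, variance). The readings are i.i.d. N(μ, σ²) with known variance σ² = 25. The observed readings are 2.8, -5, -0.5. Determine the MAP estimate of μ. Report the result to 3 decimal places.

n = 3; x̄ = (2.8 + (-5) + (-0.5))/3 = -2.7/3 = -0.9.
For a Normal prior and Normal likelihood with known variance, the posterior is Normal; its mode equals its mean, the precision-weighted average.
Prior precision 1/σ₀² = 1/4 = 0.25; data precision n/σ² = 3/25 = 0.12.
μ̂ = (0.25·0 + 0.12·(-0.9)) / (0.25 + 0.12) = (-0.108)/0.37 = -54/185 ≈ -0.292.

μ̂_MAP = -0.292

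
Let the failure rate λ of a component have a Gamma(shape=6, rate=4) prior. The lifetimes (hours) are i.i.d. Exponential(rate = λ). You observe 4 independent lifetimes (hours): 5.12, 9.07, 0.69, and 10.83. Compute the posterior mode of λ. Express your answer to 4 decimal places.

λ̂_MAP = 0.3029

The Exponential(rate=λ) likelihood is ∝ λ^n e^(−λΣtᵢ). Here n = 4 and Σtᵢ = 5.12 + 9.07 + 0.69 + 10.83 = 25.71.
Posterior ∝ λ^5e^(−4λ) · λ^4e^(−25.71λ) = λ^9e^(−29.71λ), i.e. Gamma(10, 29.71).
Mode = (a−1)/b = 9/29.71 ≈ 0.3029.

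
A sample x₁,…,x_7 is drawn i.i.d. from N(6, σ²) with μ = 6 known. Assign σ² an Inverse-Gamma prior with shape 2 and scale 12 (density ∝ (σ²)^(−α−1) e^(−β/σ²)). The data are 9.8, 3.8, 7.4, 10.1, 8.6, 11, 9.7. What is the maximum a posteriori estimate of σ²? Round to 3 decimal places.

Sum of squared deviations about the known mean: SS = (9.8−6)² + (3.8−6)² + (7.4−6)² + (10.1−6)² + (8.6−6)² + (11−6)² + (9.7−6)² = 83.5.
The Normal likelihood contributes (σ²)^(−n/2) exp(−SS/(2σ²)), so the posterior is Inverse-Gamma(α + n/2, β + SS/2) = Inverse-Gamma(5.5, 53.75).
The mode of Inverse-Gamma(a, b) is b/(a+1) = 53.75/6.5 ≈ 8.269.

σ̂²_MAP = 8.269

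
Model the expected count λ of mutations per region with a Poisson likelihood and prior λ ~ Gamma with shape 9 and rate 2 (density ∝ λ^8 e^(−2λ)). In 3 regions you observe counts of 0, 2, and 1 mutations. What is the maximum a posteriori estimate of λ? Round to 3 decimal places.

λ̂_MAP = 2.200

Σxᵢ = 0+2+1 = 3, with n = 3.
Posterior ∝ λ^8e^(−2λ) · λ^3e^(−3λ) = λ^11e^(−5λ), i.e. Gamma(shape=12, rate=5).
The mode of a Gamma(a, b) with a ≥ 1 (shape–rate) is (a−1)/b = 11/5 ≈ 2.200.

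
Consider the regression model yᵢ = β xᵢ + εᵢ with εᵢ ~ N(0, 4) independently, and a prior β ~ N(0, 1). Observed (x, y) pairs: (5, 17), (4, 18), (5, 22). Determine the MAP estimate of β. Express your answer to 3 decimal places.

β̂_MAP = 3.814

log p(β | y) = −Σ(yᵢ − βxᵢ)²/(2·4) − β²/(2·1) + const.
Setting the derivative to zero: Σxᵢ(yᵢ − βxᵢ)/4 − β/1 = 0, so β = Σxᵢyᵢ / (Σxᵢ² + σ²/τ²).
Σxᵢyᵢ = 5·17 + 4·18 + 5·22 = 267; Σxᵢ² = 66; σ²/τ² = 4.
β̂_MAP = 267 / (66 + 4) = 267/70 ≈ 3.814.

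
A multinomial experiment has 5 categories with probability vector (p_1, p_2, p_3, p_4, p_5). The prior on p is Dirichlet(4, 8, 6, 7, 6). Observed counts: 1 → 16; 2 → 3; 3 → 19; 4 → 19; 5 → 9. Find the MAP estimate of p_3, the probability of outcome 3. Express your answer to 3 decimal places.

The posterior is Dirichlet(αᵢ + nᵢ) = Dirichlet(20, 11, 25, 26, 15).
For a Dirichlet(a₁,…,a_K) with all aᵢ > 1, the mode has j-th component (aⱼ − 1)/(Σaᵢ − K).
Here Σaᵢ = 97 and K = 5, so p_3 = (25 − 1)/(97 − 5) = 24/92 ≈ 0.261.

MAP estimate: 0.261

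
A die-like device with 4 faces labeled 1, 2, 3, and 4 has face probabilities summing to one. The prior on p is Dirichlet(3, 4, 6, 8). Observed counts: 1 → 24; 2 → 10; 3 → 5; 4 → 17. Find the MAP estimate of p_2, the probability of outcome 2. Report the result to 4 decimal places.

The posterior is Dirichlet(αᵢ + nᵢ) = Dirichlet(27, 14, 11, 25).
For a Dirichlet(a₁,…,a_K) with all aᵢ > 1, the mode has j-th component (aⱼ − 1)/(Σaᵢ − K).
Here Σaᵢ = 77 and K = 4, so p_2 = (14 − 1)/(77 − 4) = 13/73 ≈ 0.1781.

MAP estimate: 0.1781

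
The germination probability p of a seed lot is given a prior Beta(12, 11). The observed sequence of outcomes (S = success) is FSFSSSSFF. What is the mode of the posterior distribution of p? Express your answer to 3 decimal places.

p̂_MAP = 0.533

Prior: Beta(12, 11).
Data: 5 successes in 9 trials (from the sequence). The binomial likelihood contributes p^5(1−p)^4, so the posterior is Beta(12+5, 11+4) = Beta(17, 15).
For Beta(a, b) with a, b > 1 the mode is (a−1)/(a+b−2) = 16/30 ≈ 0.533.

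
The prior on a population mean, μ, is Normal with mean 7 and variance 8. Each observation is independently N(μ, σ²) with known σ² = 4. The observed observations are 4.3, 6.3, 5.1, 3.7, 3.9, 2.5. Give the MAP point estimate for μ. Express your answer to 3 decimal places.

μ̂_MAP = 4.508

n = 6; x̄ = (4.3 + 6.3 + 5.1 + 3.7 + 3.9 + 2.5)/6 = 25.8/6 = 4.3.
For a Normal prior and Normal likelihood with known variance, the posterior is Normal; its mode equals its mean, the precision-weighted average.
Prior precision 1/σ₀² = 1/8 = 0.125; data precision n/σ² = 6/4 = 1.5.
μ̂ = (0.125·7 + 1.5·4.3) / (0.125 + 1.5) = 7.325/1.625 = 293/65 ≈ 4.508.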